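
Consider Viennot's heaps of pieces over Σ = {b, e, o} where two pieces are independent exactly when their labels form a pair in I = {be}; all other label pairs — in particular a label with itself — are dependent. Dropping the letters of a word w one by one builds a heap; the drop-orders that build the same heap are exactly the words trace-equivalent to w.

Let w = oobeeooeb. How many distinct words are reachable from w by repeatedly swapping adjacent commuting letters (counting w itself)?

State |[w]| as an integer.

6

drop 0:o onto floor
drop 1:o onto {0:o}
drop 2:b onto {1:o}
drop 3:e onto {1:o}
drop 4:e onto {3:e}
drop 5:o onto {2:b, 4:e}
drop 6:o onto {5:o}
drop 7:e onto {6:o}
drop 8:b onto {6:o}
ground layer = {0:o}
drop-orders for the pieces not yet dropped (sum over which currently-grounded one goes next):
  1 to go: {7} 1  {8} 1
  2 to go: {7,8} 2
  3 to go: {6,7,8} 2
  4 to go: {5,6,7,8} 2
  5 to go: {2,5,6,7,8} 2  {4,5,6,7,8} 2
  6 to go: {2,4,5,6,7,8} 4  {3,4,5,6,7,8} 2
  7 to go: {2,3,4,5,6,7,8} 6
  if 0:o drops first: 6 orders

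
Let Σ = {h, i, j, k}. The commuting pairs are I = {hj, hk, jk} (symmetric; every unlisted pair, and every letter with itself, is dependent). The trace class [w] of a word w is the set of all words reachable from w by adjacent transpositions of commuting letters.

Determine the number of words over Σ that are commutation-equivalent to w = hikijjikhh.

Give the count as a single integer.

3

#0=h has no predecessor
#1=i depends on [0:h]
#2=k depends on [1:i]
#3=i depends on [2:k]
#4=j depends on [3:i]
#5=j depends on [4:j]
#6=i depends on [5:j]
#7=k depends on [6:i]
#8=h depends on [6:i]
#9=h depends on [8:h]
sources: [0:h]
N(rest) = Σ N(rest − s) over sources s of rest; N(one piece) = 1:
  size 1 → [7]=1  [9]=1
  size 2 → [7,9]=2  [8,9]=1
  size 3 → [7,8,9]=3
  size 4 → [6,7,8,9]=3
  size 5 → [5,6,7,8,9]=3
  size 6 → [4,5,6,7,8,9]=3
  size 7 → [3,4,5,6,7,8,9]=3
  size 8 → [2,3,4,5,6,7,8,9]=3
  first=0(h) contributes 3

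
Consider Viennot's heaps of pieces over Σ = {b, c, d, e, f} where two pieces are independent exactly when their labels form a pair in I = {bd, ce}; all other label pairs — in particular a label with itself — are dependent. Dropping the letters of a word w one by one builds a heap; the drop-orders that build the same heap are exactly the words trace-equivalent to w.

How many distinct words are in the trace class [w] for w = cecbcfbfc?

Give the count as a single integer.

drop 0:c onto floor
drop 1:e onto floor
drop 2:c onto {0:c}
drop 3:b onto {1:e, 2:c}
drop 4:c onto {3:b}
drop 5:f onto {4:c}
drop 6:b onto {5:f}
drop 7:f onto {6:b}
drop 8:c onto {7:f}
ground layer = {0:c, 1:e}
drop-orders for the pieces not yet dropped (sum over which currently-grounded one goes next):
  1 to go: {8} 1
  2 to go: {7,8} 1
  3 to go: {6,7,8} 1
  4 to go: {5,6,7,8} 1
  5 to go: {4,5,6,7,8} 1
  6 to go: {3,4,5,6,7,8} 1
  7 to go: {1,3,4,5,6,7,8} 1  {2,3,4,5,6,7,8} 1
  if 0:c drops first: 2 orders
  if 1:e drops first: 1 orders
heap linearizations: 3

3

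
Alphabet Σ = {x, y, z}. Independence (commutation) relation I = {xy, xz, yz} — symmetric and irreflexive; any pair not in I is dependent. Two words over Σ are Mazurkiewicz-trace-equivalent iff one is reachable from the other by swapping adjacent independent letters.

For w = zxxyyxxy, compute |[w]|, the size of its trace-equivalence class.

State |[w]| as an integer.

280

#0=z has no predecessor
#1=x has no predecessor
#2=x depends on [1:x]
#3=y has no predecessor
#4=y depends on [3:y]
#5=x depends on [2:x]
#6=x depends on [5:x]
#7=y depends on [4:y]
sources: [0:z, 1:x, 3:y]
N(rest) = Σ N(rest − s) over sources s of rest; N(one piece) = 1:
  size 1 → [0]=1  [6]=1  [7]=1
  size 2 → [0,6]=2  [0,7]=2  [4,7]=1  [5,6]=1  [6,7]=2
  size 3 → [0,4,7]=3  [0,5,6]=3  [0,6,7]=6  [2,5,6]=1  [3,4,7]=1  [4,6,7]=3  [5,6,7]=3
  size 4 → [0,2,5,6]=4  [0,3,4,7]=4  [0,4,6,7]=12  [0,5,6,7]=12  [1,2,5,6]=1  [2,5,6,7]=4  [3,4,6,7]=4  [4,5,6,7]=6
  size 5 → [0,1,2,5,6]=5  [0,2,5,6,7]=20  [0,3,4,6,7]=20  [0,4,5,6,7]=30  [1,2,5,6,7]=5  [2,4,5,6,7]=10  [3,4,5,6,7]=10
  size 6 → [0,1,2,5,6,7]=30  [0,2,4,5,6,7]=60  [0,3,4,5,6,7]=60  [1,2,4,5,6,7]=15  [2,3,4,5,6,7]=20
  first=0(z) contributes 35
  first=1(x) contributes 140
  first=3(y) contributes 105
|[w]| = 280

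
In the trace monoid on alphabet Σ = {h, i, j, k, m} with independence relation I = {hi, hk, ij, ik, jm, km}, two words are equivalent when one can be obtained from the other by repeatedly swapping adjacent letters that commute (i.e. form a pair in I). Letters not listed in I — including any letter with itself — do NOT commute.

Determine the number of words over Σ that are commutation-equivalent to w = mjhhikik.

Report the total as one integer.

drop 0:m onto floor
drop 1:j onto floor
drop 2:h onto {0:m, 1:j}
drop 3:h onto {2:h}
drop 4:i onto {0:m}
drop 5:k onto {1:j}
drop 6:i onto {4:i}
drop 7:k onto {5:k}
ground layer = {0:m, 1:j}
drop-orders for the pieces not yet dropped (sum over which currently-grounded one goes next):
  1 to go: {3} 1  {6} 1  {7} 1
  2 to go: {2,3} 1  {3,6} 2  {3,7} 2  {4,6} 1  {5,7} 1  {6,7} 2
  3 to go: {2,3,6} 3  {2,3,7} 3  {3,4,6} 3  {3,5,7} 3  {3,6,7} 6  {4,6,7} 3  {5,6,7} 3
  4 to go: {2,3,4,6} 6  {2,3,5,7} 6  {2,3,6,7} 12  {3,4,6,7} 12  {3,5,6,7} 12  {4,5,6,7} 6
  5 to go: {0,2,3,4,6} 6  {1,2,3,5,7} 6  {2,3,4,6,7} 30  {2,3,5,6,7} 30  {3,4,5,6,7} 30
  6 to go: {0,2,3,4,6,7} 36  {1,2,3,5,6,7} 36  {2,3,4,5,6,7} 90
  if 0:m drops first: 126 orders
  if 1:j drops first: 126 orders
heap linearizations: 252

252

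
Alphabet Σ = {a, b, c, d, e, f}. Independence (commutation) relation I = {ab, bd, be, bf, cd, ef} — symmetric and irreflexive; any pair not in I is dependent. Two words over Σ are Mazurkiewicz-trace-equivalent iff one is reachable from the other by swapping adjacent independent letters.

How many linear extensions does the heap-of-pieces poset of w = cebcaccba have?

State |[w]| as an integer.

4

0(c) covers ∅
1(e) covers 0:c
2(b) covers 0:c
3(c) covers 1:e, 2:b
4(a) covers 3:c
5(c) covers 4:a
6(c) covers 5:c
7(b) covers 6:c
8(a) covers 6:c
floor of heap: 0:c
completions by unplaced set U, small U first (add the entries for U minus each lowest piece of U):
  |U|=1: {7}:1  {8}:1
  |U|=2: {7,8}:2
  |U|=3: {6,7,8}:2
  |U|=4: {5,6,7,8}:2
  |U|=5: {4,5,6,7,8}:2
  |U|=6: {3,4,5,6,7,8}:2
  |U|=7: {1,3,4,5,6,7,8}:2  {2,3,4,5,6,7,8}:2
  start at 0(c): 4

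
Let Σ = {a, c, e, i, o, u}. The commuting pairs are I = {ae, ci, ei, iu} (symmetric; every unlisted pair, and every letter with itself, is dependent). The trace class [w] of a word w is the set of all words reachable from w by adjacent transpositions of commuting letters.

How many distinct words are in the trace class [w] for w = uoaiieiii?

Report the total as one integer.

0(u) covers ∅
1(o) covers 0:u
2(a) covers 1:o
3(i) covers 2:a
4(i) covers 3:i
5(e) covers 1:o
6(i) covers 4:i
7(i) covers 6:i
8(i) covers 7:i
floor of heap: 0:u
completions by unplaced set U, small U first (add the entries for U minus each lowest piece of U):
  |U|=1: {5}:1  {8}:1
  |U|=2: {5,8}:2  {7,8}:1
  |U|=3: {5,7,8}:3  {6,7,8}:1
  |U|=4: {4,6,7,8}:1  {5,6,7,8}:4
  |U|=5: {3,4,6,7,8}:1  {4,5,6,7,8}:5
  |U|=6: {2,3,4,6,7,8}:1  {3,4,5,6,7,8}:6
  |U|=7: {2,3,4,5,6,7,8}:7
  start at 0(u): 7

7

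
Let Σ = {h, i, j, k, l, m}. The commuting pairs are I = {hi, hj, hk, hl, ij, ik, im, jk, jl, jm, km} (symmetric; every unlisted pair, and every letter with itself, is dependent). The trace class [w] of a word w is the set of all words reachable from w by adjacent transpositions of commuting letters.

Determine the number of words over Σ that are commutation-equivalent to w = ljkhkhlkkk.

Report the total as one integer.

360

0(l) covers ∅
1(j) covers ∅
2(k) covers 0:l
3(h) covers ∅
4(k) covers 2:k
5(h) covers 3:h
6(l) covers 4:k
7(k) covers 6:l
8(k) covers 7:k
9(k) covers 8:k
floor of heap: 0:l, 1:j, 3:h
completions by unplaced set U, small U first (add the entries for U minus each lowest piece of U):
  |U|=1: {1}:1  {5}:1  {9}:1
  |U|=2: {1,5}:2  {1,9}:2  {3,5}:1  {5,9}:2  {8,9}:1
  |U|=3: {1,3,5}:3  {1,5,9}:6  {1,8,9}:3  {3,5,9}:3  {5,8,9}:3  {7,8,9}:1
  |U|=4: {1,3,5,9}:12  {1,5,8,9}:12  {1,7,8,9}:4  {3,5,8,9}:6  {5,7,8,9}:4  {6,7,8,9}:1
  |U|=5: {1,3,5,8,9}:30  {1,5,7,8,9}:20  {1,6,7,8,9}:5  {3,5,7,8,9}:10  {4,6,7,8,9}:1  {5,6,7,8,9}:5
  |U|=6: {1,3,5,7,8,9}:60  {1,4,6,7,8,9}:6  {1,5,6,7,8,9}:30  {2,4,6,7,8,9}:1  {3,5,6,7,8,9}:15  {4,5,6,7,8,9}:6
  |U|=7: {0,2,4,6,7,8,9}:1  {1,2,4,6,7,8,9}:7  {1,3,5,6,7,8,9}:105  {1,4,5,6,7,8,9}:42  {2,4,5,6,7,8,9}:7  {3,4,5,6,7,8,9}:21
  |U|=8: {0,1,2,4,6,7,8,9}:8  {0,2,4,5,6,7,8,9}:8  {1,2,4,5,6,7,8,9}:56  {1,3,4,5,6,7,8,9}:168  {2,3,4,5,6,7,8,9}:28
  start at 0(l): 252
  start at 1(j): 36
  start at 3(h): 72
sum over floor = 360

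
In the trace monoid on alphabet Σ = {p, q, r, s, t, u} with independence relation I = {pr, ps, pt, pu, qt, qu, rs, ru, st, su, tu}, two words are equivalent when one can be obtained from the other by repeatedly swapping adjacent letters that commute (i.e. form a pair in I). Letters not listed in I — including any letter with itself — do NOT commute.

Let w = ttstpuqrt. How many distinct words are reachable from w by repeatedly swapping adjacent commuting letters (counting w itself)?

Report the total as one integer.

360

drop 0:t onto floor
drop 1:t onto {0:t}
drop 2:s onto floor
drop 3:t onto {1:t}
drop 4:p onto floor
drop 5:u onto floor
drop 6:q onto {2:s, 4:p}
drop 7:r onto {3:t, 6:q}
drop 8:t onto {7:r}
ground layer = {0:t, 2:s, 4:p, 5:u}
drop-orders for the pieces not yet dropped (sum over which currently-grounded one goes next):
  1 to go: {5} 1  {8} 1
  2 to go: {5,8} 2  {7,8} 1
  3 to go: {3,7,8} 1  {5,7,8} 3  {6,7,8} 1
  4 to go: {1,3,7,8} 1  {2,6,7,8} 1  {3,5,7,8} 4  {3,6,7,8} 2  {4,6,7,8} 1  {5,6,7,8} 4
  5 to go: {0,1,3,7,8} 1  {1,3,5,7,8} 5  {1,3,6,7,8} 3  {2,3,6,7,8} 3  {2,4,6,7,8} 2  {2,5,6,7,8} 5  {3,4,6,7,8} 3  {3,5,6,7,8} 10  {4,5,6,7,8} 5
  6 to go: {0,1,3,5,7,8} 6  {0,1,3,6,7,8} 4  {1,2,3,6,7,8} 6  {1,3,4,6,7,8} 6  {1,3,5,6,7,8} 18  {2,3,4,6,7,8} 8  {2,3,5,6,7,8} 18  {2,4,5,6,7,8} 12  {3,4,5,6,7,8} 18
  7 to go: {0,1,2,3,6,7,8} 10  {0,1,3,4,6,7,8} 10  {0,1,3,5,6,7,8} 28  {1,2,3,4,6,7,8} 20  {1,2,3,5,6,7,8} 42  {1,3,4,5,6,7,8} 42  {2,3,4,5,6,7,8} 56
  if 0:t drops first: 160 orders
  if 2:s drops first: 80 orders
  if 4:p drops first: 80 orders
  if 5:u drops first: 40 orders
heap linearizations: 360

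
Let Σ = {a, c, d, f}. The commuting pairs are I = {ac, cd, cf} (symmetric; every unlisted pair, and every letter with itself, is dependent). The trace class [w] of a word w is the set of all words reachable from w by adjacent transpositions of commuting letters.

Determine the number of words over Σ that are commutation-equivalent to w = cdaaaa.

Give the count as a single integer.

piece 0:c — minimal
piece 1:d — minimal
piece 2:a rests on {1:d}
piece 3:a rests on {2:a}
piece 4:a rests on {3:a}
piece 5:a rests on {4:a}
minimal pieces: {0:c, 1:d}
ways to finish when only these pieces remain (= sum over removing one remaining piece with nothing left below it):
  1 left: {0}→1  {5}→1
  2 left: {0,5}→2  {4,5}→1
  3 left: {0,4,5}→3  {3,4,5}→1
  4 left: {0,3,4,5}→4  {2,3,4,5}→1
  placing 0:c first → 1 extensions
  placing 1:d first → 5 extensions
total linear extensions = 6

6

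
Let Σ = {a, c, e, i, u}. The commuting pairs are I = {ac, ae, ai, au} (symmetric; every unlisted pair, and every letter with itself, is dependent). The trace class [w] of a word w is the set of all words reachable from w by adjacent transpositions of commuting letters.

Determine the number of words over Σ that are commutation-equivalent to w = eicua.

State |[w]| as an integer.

5

piece 0:e — minimal
piece 1:i rests on {0:e}
piece 2:c rests on {1:i}
piece 3:u rests on {2:c}
piece 4:a — minimal
minimal pieces: {0:e, 4:a}
ways to finish when only these pieces remain (= sum over removing one remaining piece with nothing left below it):
  1 left: {3}→1  {4}→1
  2 left: {2,3}→1  {3,4}→2
  3 left: {1,2,3}→1  {2,3,4}→3
  placing 0:e first → 4 extensions
  placing 4:a first → 1 extensions
total linear extensions = 5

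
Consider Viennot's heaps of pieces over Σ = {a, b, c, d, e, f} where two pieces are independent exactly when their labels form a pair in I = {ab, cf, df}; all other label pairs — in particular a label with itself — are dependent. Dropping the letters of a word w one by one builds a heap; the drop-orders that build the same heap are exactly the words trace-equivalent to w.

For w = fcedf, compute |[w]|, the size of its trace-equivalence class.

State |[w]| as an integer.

4

#0=f has no predecessor
#1=c has no predecessor
#2=e depends on [0:f, 1:c]
#3=d depends on [2:e]
#4=f depends on [2:e]
sources: [0:f, 1:c]
N(rest) = Σ N(rest − s) over sources s of rest; N(one piece) = 1:
  size 1 → [3]=1  [4]=1
  size 2 → [3,4]=2
  size 3 → [2,3,4]=2
  first=0(f) contributes 2
  first=1(c) contributes 2
|[w]| = 4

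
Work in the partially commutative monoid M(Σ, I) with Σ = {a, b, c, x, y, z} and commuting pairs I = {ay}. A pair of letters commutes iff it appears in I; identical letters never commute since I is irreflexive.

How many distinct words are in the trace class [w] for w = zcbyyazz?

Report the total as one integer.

#0=z has no predecessor
#1=c depends on [0:z]
#2=b depends on [1:c]
#3=y depends on [2:b]
#4=y depends on [3:y]
#5=a depends on [2:b]
#6=z depends on [4:y, 5:a]
#7=z depends on [6:z]
sources: [0:z]
N(rest) = Σ N(rest − s) over sources s of rest; N(one piece) = 1:
  size 1 → [7]=1
  size 2 → [6,7]=1
  size 3 → [4,6,7]=1  [5,6,7]=1
  size 4 → [3,4,6,7]=1  [4,5,6,7]=2
  size 5 → [3,4,5,6,7]=3
  size 6 → [2,3,4,5,6,7]=3
  first=0(z) contributes 3

3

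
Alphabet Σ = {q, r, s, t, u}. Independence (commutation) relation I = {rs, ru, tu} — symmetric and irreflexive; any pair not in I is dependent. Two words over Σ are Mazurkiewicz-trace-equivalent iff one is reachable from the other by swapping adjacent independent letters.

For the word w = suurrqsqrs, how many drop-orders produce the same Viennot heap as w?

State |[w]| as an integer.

20

#0=s has no predecessor
#1=u depends on [0:s]
#2=u depends on [1:u]
#3=r has no predecessor
#4=r depends on [3:r]
#5=q depends on [2:u, 4:r]
#6=s depends on [5:q]
#7=q depends on [6:s]
#8=r depends on [7:q]
#9=s depends on [7:q]
sources: [0:s, 3:r]
N(rest) = Σ N(rest − s) over sources s of rest; N(one piece) = 1:
  size 1 → [8]=1  [9]=1
  size 2 → [8,9]=2
  size 3 → [7,8,9]=2
  size 4 → [6,7,8,9]=2
  size 5 → [5,6,7,8,9]=2
  size 6 → [2,5,6,7,8,9]=2  [4,5,6,7,8,9]=2
  size 7 → [1,2,5,6,7,8,9]=2  [2,4,5,6,7,8,9]=4  [3,4,5,6,7,8,9]=2
  size 8 → [0,1,2,5,6,7,8,9]=2  [1,2,4,5,6,7,8,9]=6  [2,3,4,5,6,7,8,9]=6
  first=0(s) contributes 12
  first=3(r) contributes 8
|[w]| = 20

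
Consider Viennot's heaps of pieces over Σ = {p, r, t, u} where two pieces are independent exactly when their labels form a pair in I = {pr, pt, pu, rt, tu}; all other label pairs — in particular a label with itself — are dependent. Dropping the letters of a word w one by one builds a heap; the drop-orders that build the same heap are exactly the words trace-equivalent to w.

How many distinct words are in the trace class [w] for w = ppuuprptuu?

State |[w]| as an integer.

0(p) covers ∅
1(p) covers 0:p
2(u) covers ∅
3(u) covers 2:u
4(p) covers 1:p
5(r) covers 3:u
6(p) covers 4:p
7(t) covers ∅
8(u) covers 5:r
9(u) covers 8:u
floor of heap: 0:p, 2:u, 7:t
completions by unplaced set U, small U first (add the entries for U minus each lowest piece of U):
  |U|=1: {6}:1  {7}:1  {9}:1
  |U|=2: {4,6}:1  {6,7}:2  {6,9}:2  {7,9}:2  {8,9}:1
  |U|=3: {1,4,6}:1  {4,6,7}:3  {4,6,9}:3  {5,8,9}:1  {6,7,9}:6  {6,8,9}:3  {7,8,9}:3
  |U|=4: {0,1,4,6}:1  {1,4,6,7}:4  {1,4,6,9}:4  {3,5,8,9}:1  {4,6,7,9}:12  {4,6,8,9}:6  {5,6,8,9}:4  {5,7,8,9}:4  {6,7,8,9}:12
  |U|=5: {0,1,4,6,7}:5  {0,1,4,6,9}:5  {1,4,6,7,9}:20  {1,4,6,8,9}:10  {2,3,5,8,9}:1  {3,5,6,8,9}:5  {3,5,7,8,9}:5  {4,5,6,8,9}:10  {4,6,7,8,9}:30  {5,6,7,8,9}:20
  |U|=6: {0,1,4,6,7,9}:30  {0,1,4,6,8,9}:15  {1,4,5,6,8,9}:20  {1,4,6,7,8,9}:60  {2,3,5,6,8,9}:6  {2,3,5,7,8,9}:6  {3,4,5,6,8,9}:15  {3,5,6,7,8,9}:30  {4,5,6,7,8,9}:60
  |U|=7: {0,1,4,5,6,8,9}:35  {0,1,4,6,7,8,9}:105  {1,3,4,5,6,8,9}:35  {1,4,5,6,7,8,9}:140  {2,3,4,5,6,8,9}:21  {2,3,5,6,7,8,9}:42  {3,4,5,6,7,8,9}:105
  |U|=8: {0,1,3,4,5,6,8,9}:70  {0,1,4,5,6,7,8,9}:280  {1,2,3,4,5,6,8,9}:56  {1,3,4,5,6,7,8,9}:280  {2,3,4,5,6,7,8,9}:168
  start at 0(p): 504
  start at 2(u): 630
  start at 7(t): 126
sum over floor = 1260

1260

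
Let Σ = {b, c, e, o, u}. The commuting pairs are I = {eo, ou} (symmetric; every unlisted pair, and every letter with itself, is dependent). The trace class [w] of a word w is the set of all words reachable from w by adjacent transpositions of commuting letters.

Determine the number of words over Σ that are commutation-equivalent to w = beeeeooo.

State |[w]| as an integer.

#0=b has no predecessor
#1=e depends on [0:b]
#2=e depends on [1:e]
#3=e depends on [2:e]
#4=e depends on [3:e]
#5=o depends on [0:b]
#6=o depends on [5:o]
#7=o depends on [6:o]
sources: [0:b]
N(rest) = Σ N(rest − s) over sources s of rest; N(one piece) = 1:
  size 1 → [4]=1  [7]=1
  size 2 → [3,4]=1  [4,7]=2  [6,7]=1
  size 3 → [2,3,4]=1  [3,4,7]=3  [4,6,7]=3  [5,6,7]=1
  size 4 → [1,2,3,4]=1  [2,3,4,7]=4  [3,4,6,7]=6  [4,5,6,7]=4
  size 5 → [1,2,3,4,7]=5  [2,3,4,6,7]=10  [3,4,5,6,7]=10
  size 6 → [1,2,3,4,6,7]=15  [2,3,4,5,6,7]=20
  first=0(b) contributes 35

35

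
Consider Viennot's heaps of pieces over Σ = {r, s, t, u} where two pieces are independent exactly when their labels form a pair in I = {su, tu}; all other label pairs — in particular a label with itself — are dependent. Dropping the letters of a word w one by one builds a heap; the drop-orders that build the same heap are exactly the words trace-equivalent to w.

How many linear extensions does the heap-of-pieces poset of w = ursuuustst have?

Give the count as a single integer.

drop 0:u onto floor
drop 1:r onto {0:u}
drop 2:s onto {1:r}
drop 3:u onto {1:r}
drop 4:u onto {3:u}
drop 5:u onto {4:u}
drop 6:s onto {2:s}
drop 7:t onto {6:s}
drop 8:s onto {7:t}
drop 9:t onto {8:s}
ground layer = {0:u}
drop-orders for the pieces not yet dropped (sum over which currently-grounded one goes next):
  1 to go: {5} 1  {9} 1
  2 to go: {4,5} 1  {5,9} 2  {8,9} 1
  3 to go: {3,4,5} 1  {4,5,9} 3  {5,8,9} 3  {7,8,9} 1
  4 to go: {3,4,5,9} 4  {4,5,8,9} 6  {5,7,8,9} 4  {6,7,8,9} 1
  5 to go: {2,6,7,8,9} 1  {3,4,5,8,9} 10  {4,5,7,8,9} 10  {5,6,7,8,9} 5
  6 to go: {2,5,6,7,8,9} 6  {3,4,5,7,8,9} 20  {4,5,6,7,8,9} 15
  7 to go: {2,4,5,6,7,8,9} 21  {3,4,5,6,7,8,9} 35
  8 to go: {2,3,4,5,6,7,8,9} 56
  if 0:u drops first: 56 orders

56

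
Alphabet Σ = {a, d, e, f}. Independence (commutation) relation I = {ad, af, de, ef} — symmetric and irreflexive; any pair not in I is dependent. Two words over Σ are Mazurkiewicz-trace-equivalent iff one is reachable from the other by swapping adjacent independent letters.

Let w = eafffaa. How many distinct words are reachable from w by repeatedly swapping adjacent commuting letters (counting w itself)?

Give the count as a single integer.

35

0(e) covers ∅
1(a) covers 0:e
2(f) covers ∅
3(f) covers 2:f
4(f) covers 3:f
5(a) covers 1:a
6(a) covers 5:a
floor of heap: 0:e, 2:f
completions by unplaced set U, small U first (add the entries for U minus each lowest piece of U):
  |U|=1: {4}:1  {6}:1
  |U|=2: {3,4}:1  {4,6}:2  {5,6}:1
  |U|=3: {1,5,6}:1  {2,3,4}:1  {3,4,6}:3  {4,5,6}:3
  |U|=4: {0,1,5,6}:1  {1,4,5,6}:4  {2,3,4,6}:4  {3,4,5,6}:6
  |U|=5: {0,1,4,5,6}:5  {1,3,4,5,6}:10  {2,3,4,5,6}:10
  start at 0(e): 20
  start at 2(f): 15
sum over floor = 35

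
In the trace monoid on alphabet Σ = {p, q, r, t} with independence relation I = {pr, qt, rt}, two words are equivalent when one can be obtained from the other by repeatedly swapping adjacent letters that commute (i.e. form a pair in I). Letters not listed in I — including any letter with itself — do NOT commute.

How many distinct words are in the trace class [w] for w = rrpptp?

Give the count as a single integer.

15

piece 0:r — minimal
piece 1:r rests on {0:r}
piece 2:p — minimal
piece 3:p rests on {2:p}
piece 4:t rests on {3:p}
piece 5:p rests on {4:t}
minimal pieces: {0:r, 2:p}
ways to finish when only these pieces remain (= sum over removing one remaining piece with nothing left below it):
  1 left: {1}→1  {5}→1
  2 left: {0,1}→1  {1,5}→2  {4,5}→1
  3 left: {0,1,5}→3  {1,4,5}→3  {3,4,5}→1
  4 left: {0,1,4,5}→6  {1,3,4,5}→4  {2,3,4,5}→1
  placing 0:r first → 5 extensions
  placing 2:p first → 10 extensions
total linear extensions = 15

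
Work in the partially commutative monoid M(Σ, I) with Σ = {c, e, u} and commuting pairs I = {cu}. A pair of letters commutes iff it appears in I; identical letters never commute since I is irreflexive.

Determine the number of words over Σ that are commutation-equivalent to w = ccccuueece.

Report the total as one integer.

15

piece 0:c — minimal
piece 1:c rests on {0:c}
piece 2:c rests on {1:c}
piece 3:c rests on {2:c}
piece 4:u — minimal
piece 5:u rests on {4:u}
piece 6:e rests on {3:c, 5:u}
piece 7:e rests on {6:e}
piece 8:c rests on {7:e}
piece 9:e rests on {8:c}
minimal pieces: {0:c, 4:u}
ways to finish when only these pieces remain (= sum over removing one remaining piece with nothing left below it):
  1 left: {9}→1
  2 left: {8,9}→1
  3 left: {7,8,9}→1
  4 left: {6,7,8,9}→1
  5 left: {3,6,7,8,9}→1  {5,6,7,8,9}→1
  6 left: {2,3,6,7,8,9}→1  {3,5,6,7,8,9}→2  {4,5,6,7,8,9}→1
  7 left: {1,2,3,6,7,8,9}→1  {2,3,5,6,7,8,9}→3  {3,4,5,6,7,8,9}→3
  8 left: {0,1,2,3,6,7,8,9}→1  {1,2,3,5,6,7,8,9}→4  {2,3,4,5,6,7,8,9}→6
  placing 0:c first → 10 extensions
  placing 4:u first → 5 extensions
total linear extensions = 15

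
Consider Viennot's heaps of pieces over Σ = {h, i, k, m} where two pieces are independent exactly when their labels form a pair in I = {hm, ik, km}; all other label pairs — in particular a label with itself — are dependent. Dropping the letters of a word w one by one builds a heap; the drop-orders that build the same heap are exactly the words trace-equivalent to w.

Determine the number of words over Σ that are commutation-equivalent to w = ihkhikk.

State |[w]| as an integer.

piece 0:i — minimal
piece 1:h rests on {0:i}
piece 2:k rests on {1:h}
piece 3:h rests on {2:k}
piece 4:i rests on {3:h}
piece 5:k rests on {3:h}
piece 6:k rests on {5:k}
minimal pieces: {0:i}
ways to finish when only these pieces remain (= sum over removing one remaining piece with nothing left below it):
  1 left: {4}→1  {6}→1
  2 left: {4,6}→2  {5,6}→1
  3 left: {4,5,6}→3
  4 left: {3,4,5,6}→3
  5 left: {2,3,4,5,6}→3
  placing 0:i first → 3 extensions

3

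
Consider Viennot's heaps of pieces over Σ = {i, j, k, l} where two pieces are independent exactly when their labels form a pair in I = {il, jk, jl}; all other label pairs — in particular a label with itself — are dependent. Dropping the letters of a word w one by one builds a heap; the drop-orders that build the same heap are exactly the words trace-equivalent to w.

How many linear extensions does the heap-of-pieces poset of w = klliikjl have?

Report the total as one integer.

0(k) covers ∅
1(l) covers 0:k
2(l) covers 1:l
3(i) covers 0:k
4(i) covers 3:i
5(k) covers 2:l, 4:i
6(j) covers 4:i
7(l) covers 5:k
floor of heap: 0:k
completions by unplaced set U, small U first (add the entries for U minus each lowest piece of U):
  |U|=1: {6}:1  {7}:1
  |U|=2: {5,7}:1  {6,7}:2
  |U|=3: {2,5,7}:1  {5,6,7}:3
  |U|=4: {1,2,5,7}:1  {2,5,6,7}:4  {4,5,6,7}:3
  |U|=5: {1,2,5,6,7}:5  {2,4,5,6,7}:7  {3,4,5,6,7}:3
  |U|=6: {1,2,4,5,6,7}:12  {2,3,4,5,6,7}:10
  start at 0(k): 22

22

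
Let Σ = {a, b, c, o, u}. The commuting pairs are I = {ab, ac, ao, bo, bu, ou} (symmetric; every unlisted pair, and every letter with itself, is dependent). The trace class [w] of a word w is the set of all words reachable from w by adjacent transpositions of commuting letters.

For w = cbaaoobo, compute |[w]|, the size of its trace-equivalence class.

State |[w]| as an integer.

0(c) covers ∅
1(b) covers 0:c
2(a) covers ∅
3(a) covers 2:a
4(o) covers 0:c
5(o) covers 4:o
6(b) covers 1:b
7(o) covers 5:o
floor of heap: 0:c, 2:a
completions by unplaced set U, small U first (add the entries for U minus each lowest piece of U):
  |U|=1: {3}:1  {6}:1  {7}:1
  |U|=2: {1,6}:1  {2,3}:1  {3,6}:2  {3,7}:2  {5,7}:1  {6,7}:2
  |U|=3: {1,3,6}:3  {1,6,7}:3  {2,3,6}:3  {2,3,7}:3  {3,5,7}:3  {3,6,7}:6  {4,5,7}:1  {5,6,7}:3
  |U|=4: {1,2,3,6}:6  {1,3,6,7}:12  {1,5,6,7}:6  {2,3,5,7}:6  {2,3,6,7}:12  {3,4,5,7}:4  {3,5,6,7}:12  {4,5,6,7}:4
  |U|=5: {1,2,3,6,7}:30  {1,3,5,6,7}:30  {1,4,5,6,7}:10  {2,3,4,5,7}:10  {2,3,5,6,7}:30  {3,4,5,6,7}:20
  |U|=6: {0,1,4,5,6,7}:10  {1,2,3,5,6,7}:90  {1,3,4,5,6,7}:60  {2,3,4,5,6,7}:60
  start at 0(c): 210
  start at 2(a): 70
sum over floor = 280

280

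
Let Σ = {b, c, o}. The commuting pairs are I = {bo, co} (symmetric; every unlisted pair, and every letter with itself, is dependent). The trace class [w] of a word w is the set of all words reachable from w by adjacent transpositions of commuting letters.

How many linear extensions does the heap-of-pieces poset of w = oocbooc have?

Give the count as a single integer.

35

0(o) covers ∅
1(o) covers 0:o
2(c) covers ∅
3(b) covers 2:c
4(o) covers 1:o
5(o) covers 4:o
6(c) covers 3:b
floor of heap: 0:o, 2:c
completions by unplaced set U, small U first (add the entries for U minus each lowest piece of U):
  |U|=1: {5}:1  {6}:1
  |U|=2: {3,6}:1  {4,5}:1  {5,6}:2
  |U|=3: {1,4,5}:1  {2,3,6}:1  {3,5,6}:3  {4,5,6}:3
  |U|=4: {0,1,4,5}:1  {1,4,5,6}:4  {2,3,5,6}:4  {3,4,5,6}:6
  |U|=5: {0,1,4,5,6}:5  {1,3,4,5,6}:10  {2,3,4,5,6}:10
  start at 0(o): 20
  start at 2(c): 15
sum over floor = 35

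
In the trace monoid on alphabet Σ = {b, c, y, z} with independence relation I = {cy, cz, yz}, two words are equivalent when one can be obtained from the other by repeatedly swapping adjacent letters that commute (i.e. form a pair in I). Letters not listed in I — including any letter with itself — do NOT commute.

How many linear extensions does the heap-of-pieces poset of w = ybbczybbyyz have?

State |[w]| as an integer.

18

piece 0:y — minimal
piece 1:b rests on {0:y}
piece 2:b rests on {1:b}
piece 3:c rests on {2:b}
piece 4:z rests on {2:b}
piece 5:y rests on {2:b}
piece 6:b rests on {3:c, 4:z, 5:y}
piece 7:b rests on {6:b}
piece 8:y rests on {7:b}
piece 9:y rests on {8:y}
piece 10:z rests on {7:b}
minimal pieces: {0:y}
ways to finish when only these pieces remain (= sum over removing one remaining piece with nothing left below it):
  1 left: {9}→1  {10}→1
  2 left: {8,9}→1  {9,10}→2
  3 left: {8,9,10}→3
  4 left: {7,8,9,10}→3
  5 left: {6,7,8,9,10}→3
  6 left: {3,6,7,8,9,10}→3  {4,6,7,8,9,10}→3  {5,6,7,8,9,10}→3
  7 left: {3,4,6,7,8,9,10}→6  {3,5,6,7,8,9,10}→6  {4,5,6,7,8,9,10}→6
  8 left: {3,4,5,6,7,8,9,10}→18
  9 left: {2,3,4,5,6,7,8,9,10}→18
  placing 0:y first → 18 extensions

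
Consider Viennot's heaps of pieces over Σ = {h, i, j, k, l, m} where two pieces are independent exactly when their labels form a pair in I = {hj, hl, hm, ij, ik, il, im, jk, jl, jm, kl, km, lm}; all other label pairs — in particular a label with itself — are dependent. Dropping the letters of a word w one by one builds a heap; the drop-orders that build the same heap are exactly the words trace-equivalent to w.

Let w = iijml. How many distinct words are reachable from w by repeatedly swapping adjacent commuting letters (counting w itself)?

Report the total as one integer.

60

#0=i has no predecessor
#1=i depends on [0:i]
#2=j has no predecessor
#3=m has no predecessor
#4=l has no predecessor
sources: [0:i, 2:j, 3:m, 4:l]
N(rest) = Σ N(rest − s) over sources s of rest; N(one piece) = 1:
  size 1 → [1]=1  [2]=1  [3]=1  [4]=1
  size 2 → [0,1]=1  [1,2]=2  [1,3]=2  [1,4]=2  [2,3]=2  [2,4]=2  [3,4]=2
  size 3 → [0,1,2]=3  [0,1,3]=3  [0,1,4]=3  [1,2,3]=6  [1,2,4]=6  [1,3,4]=6  [2,3,4]=6
  first=0(i) contributes 24
  first=2(j) contributes 12
  first=3(m) contributes 12
  first=4(l) contributes 12
|[w]| = 60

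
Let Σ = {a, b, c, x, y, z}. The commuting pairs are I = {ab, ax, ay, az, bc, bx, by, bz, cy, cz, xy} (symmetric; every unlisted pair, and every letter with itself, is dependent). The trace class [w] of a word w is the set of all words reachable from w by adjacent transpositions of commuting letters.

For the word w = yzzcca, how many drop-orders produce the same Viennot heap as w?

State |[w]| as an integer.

20

piece 0:y — minimal
piece 1:z rests on {0:y}
piece 2:z rests on {1:z}
piece 3:c — minimal
piece 4:c rests on {3:c}
piece 5:a rests on {4:c}
minimal pieces: {0:y, 3:c}
ways to finish when only these pieces remain (= sum over removing one remaining piece with nothing left below it):
  1 left: {2}→1  {5}→1
  2 left: {1,2}→1  {2,5}→2  {4,5}→1
  3 left: {0,1,2}→1  {1,2,5}→3  {2,4,5}→3  {3,4,5}→1
  4 left: {0,1,2,5}→4  {1,2,4,5}→6  {2,3,4,5}→4
  placing 0:y first → 10 extensions
  placing 3:c first → 10 extensions
total linear extensions = 20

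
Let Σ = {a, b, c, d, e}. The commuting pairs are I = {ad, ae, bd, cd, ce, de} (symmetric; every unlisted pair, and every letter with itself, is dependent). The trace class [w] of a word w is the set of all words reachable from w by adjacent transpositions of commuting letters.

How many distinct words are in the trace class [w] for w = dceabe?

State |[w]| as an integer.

piece 0:d — minimal
piece 1:c — minimal
piece 2:e — minimal
piece 3:a rests on {1:c}
piece 4:b rests on {2:e, 3:a}
piece 5:e rests on {4:b}
minimal pieces: {0:d, 1:c, 2:e}
ways to finish when only these pieces remain (= sum over removing one remaining piece with nothing left below it):
  1 left: {0}→1  {5}→1
  2 left: {0,5}→2  {4,5}→1
  3 left: {0,4,5}→3  {2,4,5}→1  {3,4,5}→1
  4 left: {0,2,4,5}→4  {0,3,4,5}→4  {1,3,4,5}→1  {2,3,4,5}→2
  placing 0:d first → 3 extensions
  placing 1:c first → 10 extensions
  placing 2:e first → 5 extensions
total linear extensions = 18

18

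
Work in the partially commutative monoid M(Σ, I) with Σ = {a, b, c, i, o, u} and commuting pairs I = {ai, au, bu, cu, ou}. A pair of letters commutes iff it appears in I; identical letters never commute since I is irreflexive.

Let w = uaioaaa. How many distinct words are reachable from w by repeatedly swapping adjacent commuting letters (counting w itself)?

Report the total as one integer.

3

piece 0:u — minimal
piece 1:a — minimal
piece 2:i rests on {0:u}
piece 3:o rests on {1:a, 2:i}
piece 4:a rests on {3:o}
piece 5:a rests on {4:a}
piece 6:a rests on {5:a}
minimal pieces: {0:u, 1:a}
ways to finish when only these pieces remain (= sum over removing one remaining piece with nothing left below it):
  1 left: {6}→1
  2 left: {5,6}→1
  3 left: {4,5,6}→1
  4 left: {3,4,5,6}→1
  5 left: {1,3,4,5,6}→1  {2,3,4,5,6}→1
  placing 0:u first → 2 extensions
  placing 1:a first → 1 extensions
total linear extensions = 3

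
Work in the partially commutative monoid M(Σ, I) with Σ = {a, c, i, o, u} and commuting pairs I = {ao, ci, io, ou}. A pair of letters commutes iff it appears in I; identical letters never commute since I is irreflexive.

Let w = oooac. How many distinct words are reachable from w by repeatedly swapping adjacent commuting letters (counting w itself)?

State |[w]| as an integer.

0(o) covers ∅
1(o) covers 0:o
2(o) covers 1:o
3(a) covers ∅
4(c) covers 2:o, 3:a
floor of heap: 0:o, 3:a
completions by unplaced set U, small U first (add the entries for U minus each lowest piece of U):
  |U|=1: {4}:1
  |U|=2: {2,4}:1  {3,4}:1
  |U|=3: {1,2,4}:1  {2,3,4}:2
  start at 0(o): 3
  start at 3(a): 1
sum over floor = 4

4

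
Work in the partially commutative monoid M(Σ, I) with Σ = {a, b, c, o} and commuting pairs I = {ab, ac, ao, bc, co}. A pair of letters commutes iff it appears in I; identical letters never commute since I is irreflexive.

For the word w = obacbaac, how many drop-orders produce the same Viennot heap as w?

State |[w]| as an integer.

560

#0=o has no predecessor
#1=b depends on [0:o]
#2=a has no predecessor
#3=c has no predecessor
#4=b depends on [1:b]
#5=a depends on [2:a]
#6=a depends on [5:a]
#7=c depends on [3:c]
sources: [0:o, 2:a, 3:c]
N(rest) = Σ N(rest − s) over sources s of rest; N(one piece) = 1:
  size 1 → [4]=1  [6]=1  [7]=1
  size 2 → [1,4]=1  [3,7]=1  [4,6]=2  [4,7]=2  [5,6]=1  [6,7]=2
  size 3 → [0,1,4]=1  [1,4,6]=3  [1,4,7]=3  [2,5,6]=1  [3,4,7]=3  [3,6,7]=3  [4,5,6]=3  [4,6,7]=6  [5,6,7]=3
  size 4 → [0,1,4,6]=4  [0,1,4,7]=4  [1,3,4,7]=6  [1,4,5,6]=6  [1,4,6,7]=12  [2,4,5,6]=4  [2,5,6,7]=4  [3,4,6,7]=12  [3,5,6,7]=6  [4,5,6,7]=12
  size 5 → [0,1,3,4,7]=10  [0,1,4,5,6]=10  [0,1,4,6,7]=20  [1,2,4,5,6]=10  [1,3,4,6,7]=30  [1,4,5,6,7]=30  [2,3,5,6,7]=10  [2,4,5,6,7]=20  [3,4,5,6,7]=30
  size 6 → [0,1,2,4,5,6]=20  [0,1,3,4,6,7]=60  [0,1,4,5,6,7]=60  [1,2,4,5,6,7]=60  [1,3,4,5,6,7]=90  [2,3,4,5,6,7]=60
  first=0(o) contributes 210
  first=2(a) contributes 210
  first=3(c) contributes 140
|[w]| = 560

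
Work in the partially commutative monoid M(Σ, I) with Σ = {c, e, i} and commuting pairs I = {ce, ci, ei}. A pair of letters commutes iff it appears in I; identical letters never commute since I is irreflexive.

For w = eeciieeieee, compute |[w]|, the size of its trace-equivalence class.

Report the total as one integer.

#0=e has no predecessor
#1=e depends on [0:e]
#2=c has no predecessor
#3=i has no predecessor
#4=i depends on [3:i]
#5=e depends on [1:e]
#6=e depends on [5:e]
#7=i depends on [4:i]
#8=e depends on [6:e]
#9=e depends on [8:e]
#10=e depends on [9:e]
sources: [0:e, 2:c, 3:i]
N(rest) = Σ N(rest − s) over sources s of rest; N(one piece) = 1:
  size 1 → [2]=1  [7]=1  [10]=1
  size 2 → [2,7]=2  [2,10]=2  [4,7]=1  [7,10]=2  [9,10]=1
  size 3 → [2,4,7]=3  [2,7,10]=6  [2,9,10]=3  [3,4,7]=1  [4,7,10]=3  [7,9,10]=3  [8,9,10]=1
  size 4 → [2,3,4,7]=4  [2,4,7,10]=12  [2,7,9,10]=12  [2,8,9,10]=4  [3,4,7,10]=4  [4,7,9,10]=6  [6,8,9,10]=1  [7,8,9,10]=4
  size 5 → [2,3,4,7,10]=20  [2,4,7,9,10]=30  [2,6,8,9,10]=5  [2,7,8,9,10]=20  [3,4,7,9,10]=10  [4,7,8,9,10]=10  [5,6,8,9,10]=1  [6,7,8,9,10]=5
  size 6 → [1,5,6,8,9,10]=1  [2,3,4,7,9,10]=60  [2,4,7,8,9,10]=60  [2,5,6,8,9,10]=6  [2,6,7,8,9,10]=30  [3,4,7,8,9,10]=20  [4,6,7,8,9,10]=15  [5,6,7,8,9,10]=6
  size 7 → [0,1,5,6,8,9,10]=1  [1,2,5,6,8,9,10]=7  [1,5,6,7,8,9,10]=7  [2,3,4,7,8,9,10]=140  [2,4,6,7,8,9,10]=105  [2,5,6,7,8,9,10]=42  [3,4,6,7,8,9,10]=35  [4,5,6,7,8,9,10]=21
  size 8 → [0,1,2,5,6,8,9,10]=8  [0,1,5,6,7,8,9,10]=8  [1,2,5,6,7,8,9,10]=56  [1,4,5,6,7,8,9,10]=28  [2,3,4,6,7,8,9,10]=280  [2,4,5,6,7,8,9,10]=168  [3,4,5,6,7,8,9,10]=56
  size 9 → [0,1,2,5,6,7,8,9,10]=72  [0,1,4,5,6,7,8,9,10]=36  [1,2,4,5,6,7,8,9,10]=252  [1,3,4,5,6,7,8,9,10]=84  [2,3,4,5,6,7,8,9,10]=504
  first=0(e) contributes 840
  first=2(c) contributes 120
  first=3(i) contributes 360
|[w]| = 1320

1320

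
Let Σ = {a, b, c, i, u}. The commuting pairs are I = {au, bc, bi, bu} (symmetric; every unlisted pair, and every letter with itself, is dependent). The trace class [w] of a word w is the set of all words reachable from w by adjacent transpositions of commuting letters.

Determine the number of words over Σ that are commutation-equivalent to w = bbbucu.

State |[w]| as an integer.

#0=b has no predecessor
#1=b depends on [0:b]
#2=b depends on [1:b]
#3=u has no predecessor
#4=c depends on [3:u]
#5=u depends on [4:c]
sources: [0:b, 3:u]
N(rest) = Σ N(rest − s) over sources s of rest; N(one piece) = 1:
  size 1 → [2]=1  [5]=1
  size 2 → [1,2]=1  [2,5]=2  [4,5]=1
  size 3 → [0,1,2]=1  [1,2,5]=3  [2,4,5]=3  [3,4,5]=1
  size 4 → [0,1,2,5]=4  [1,2,4,5]=6  [2,3,4,5]=4
  first=0(b) contributes 10
  first=3(u) contributes 10
|[w]| = 20

20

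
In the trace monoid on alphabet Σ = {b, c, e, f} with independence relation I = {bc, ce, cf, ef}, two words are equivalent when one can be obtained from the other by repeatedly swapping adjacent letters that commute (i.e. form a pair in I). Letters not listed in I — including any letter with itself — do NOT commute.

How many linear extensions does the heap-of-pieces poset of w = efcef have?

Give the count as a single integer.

0(e) covers ∅
1(f) covers ∅
2(c) covers ∅
3(e) covers 0:e
4(f) covers 1:f
floor of heap: 0:e, 1:f, 2:c
completions by unplaced set U, small U first (add the entries for U minus each lowest piece of U):
  |U|=1: {2}:1  {3}:1  {4}:1
  |U|=2: {0,3}:1  {1,4}:1  {2,3}:2  {2,4}:2  {3,4}:2
  |U|=3: {0,2,3}:3  {0,3,4}:3  {1,2,4}:3  {1,3,4}:3  {2,3,4}:6
  start at 0(e): 12
  start at 1(f): 12
  start at 2(c): 6
sum over floor = 30

30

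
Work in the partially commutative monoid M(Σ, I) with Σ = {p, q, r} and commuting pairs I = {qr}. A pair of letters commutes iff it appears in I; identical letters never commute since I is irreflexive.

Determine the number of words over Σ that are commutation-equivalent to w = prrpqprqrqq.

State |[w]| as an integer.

piece 0:p — minimal
piece 1:r rests on {0:p}
piece 2:r rests on {1:r}
piece 3:p rests on {2:r}
piece 4:q rests on {3:p}
piece 5:p rests on {4:q}
piece 6:r rests on {5:p}
piece 7:q rests on {5:p}
piece 8:r rests on {6:r}
piece 9:q rests on {7:q}
piece 10:q rests on {9:q}
minimal pieces: {0:p}
ways to finish when only these pieces remain (= sum over removing one remaining piece with nothing left below it):
  1 left: {8}→1  {10}→1
  2 left: {6,8}→1  {8,10}→2  {9,10}→1
  3 left: {6,8,10}→3  {7,9,10}→1  {8,9,10}→3
  4 left: {6,8,9,10}→6  {7,8,9,10}→4
  5 left: {6,7,8,9,10}→10
  6 left: {5,6,7,8,9,10}→10
  7 left: {4,5,6,7,8,9,10}→10
  8 left: {3,4,5,6,7,8,9,10}→10
  9 left: {2,3,4,5,6,7,8,9,10}→10
  placing 0:p first → 10 extensions

10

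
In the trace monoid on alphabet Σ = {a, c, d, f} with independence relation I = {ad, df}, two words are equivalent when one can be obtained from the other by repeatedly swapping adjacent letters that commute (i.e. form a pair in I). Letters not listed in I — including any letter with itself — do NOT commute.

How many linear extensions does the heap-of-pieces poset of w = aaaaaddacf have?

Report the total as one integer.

28

#0=a has no predecessor
#1=a depends on [0:a]
#2=a depends on [1:a]
#3=a depends on [2:a]
#4=a depends on [3:a]
#5=d has no predecessor
#6=d depends on [5:d]
#7=a depends on [4:a]
#8=c depends on [6:d, 7:a]
#9=f depends on [8:c]
sources: [0:a, 5:d]
N(rest) = Σ N(rest − s) over sources s of rest; N(one piece) = 1:
  size 1 → [9]=1
  size 2 → [8,9]=1
  size 3 → [6,8,9]=1  [7,8,9]=1
  size 4 → [4,7,8,9]=1  [5,6,8,9]=1  [6,7,8,9]=2
  size 5 → [3,4,7,8,9]=1  [4,6,7,8,9]=3  [5,6,7,8,9]=3
  size 6 → [2,3,4,7,8,9]=1  [3,4,6,7,8,9]=4  [4,5,6,7,8,9]=6
  size 7 → [1,2,3,4,7,8,9]=1  [2,3,4,6,7,8,9]=5  [3,4,5,6,7,8,9]=10
  size 8 → [0,1,2,3,4,7,8,9]=1  [1,2,3,4,6,7,8,9]=6  [2,3,4,5,6,7,8,9]=15
  first=0(a) contributes 21
  first=5(d) contributes 7
|[w]| = 28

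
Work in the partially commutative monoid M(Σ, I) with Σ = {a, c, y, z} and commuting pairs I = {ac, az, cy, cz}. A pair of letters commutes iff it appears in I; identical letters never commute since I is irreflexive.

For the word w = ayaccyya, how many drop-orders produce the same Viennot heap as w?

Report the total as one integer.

#0=a has no predecessor
#1=y depends on [0:a]
#2=a depends on [1:y]
#3=c has no predecessor
#4=c depends on [3:c]
#5=y depends on [2:a]
#6=y depends on [5:y]
#7=a depends on [6:y]
sources: [0:a, 3:c]
N(rest) = Σ N(rest − s) over sources s of rest; N(one piece) = 1:
  size 1 → [4]=1  [7]=1
  size 2 → [3,4]=1  [4,7]=2  [6,7]=1
  size 3 → [3,4,7]=3  [4,6,7]=3  [5,6,7]=1
  size 4 → [2,5,6,7]=1  [3,4,6,7]=6  [4,5,6,7]=4
  size 5 → [1,2,5,6,7]=1  [2,4,5,6,7]=5  [3,4,5,6,7]=10
  size 6 → [0,1,2,5,6,7]=1  [1,2,4,5,6,7]=6  [2,3,4,5,6,7]=15
  first=0(a) contributes 21
  first=3(c) contributes 7
|[w]| = 28

28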